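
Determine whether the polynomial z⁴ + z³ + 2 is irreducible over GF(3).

Yes

Write g(z) = z⁴ + z³ + 2.
Check for roots in GF(3): g(0) = 2; g(1) = 1; g(2) = 2.
No roots, so no linear factors.
Monic irreducibles of degree 2 over GF(3): z² + 1, z² + z + 2, z² + 2z + 2.
None of them divide g (all give nonzero remainder).
No irreducible factor of degree ≤ 2 exists, so g is irreducible over GF(3).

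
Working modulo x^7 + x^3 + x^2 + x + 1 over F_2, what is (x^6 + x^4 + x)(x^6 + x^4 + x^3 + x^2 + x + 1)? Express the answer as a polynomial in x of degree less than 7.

x^6 + x^3 + x^2

Multiply in F_2[x]: (x^6 + x^4 + x)·(x^6 + x^4 + x^3 + x^2 + x + 1) = x^12 + x^9 + x^7 + x^3 + x^2 + x.
Reduce using x^7 ≡ x^3 + x^2 + x + 1 (mod x^7 + x^3 + x^2 + x + 1).
Reduced: x^6 + x^3 + x^2.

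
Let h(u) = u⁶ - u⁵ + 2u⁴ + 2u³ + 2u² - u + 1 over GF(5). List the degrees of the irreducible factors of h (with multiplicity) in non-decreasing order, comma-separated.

Roots in GF(5): h(0) = 1; h(1) = 1; h(2) = 2; h(3) = 3; h(4) = 1.
Complete factorization: h(u) = (u³ + u² - 2u + 1)·(u³ - 2u² + u + 1).
Factor degrees with multiplicity: 3 + 3 = 6.

3, 3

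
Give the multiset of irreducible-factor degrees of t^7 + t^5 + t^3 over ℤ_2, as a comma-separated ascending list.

Write h(t) = t^7 + t^5 + t^3.
Roots in ℤ_2: h(0) = 0 → root; h(1) = 1.
Linear factors from roots: (t).
Complete factorization: h(t) = (t)^3·(t^2 + t + 1)^2.
Factor degrees with multiplicity: 1 + 1 + 1 + 2 + 2 = 7.

1, 1, 1, 2, 2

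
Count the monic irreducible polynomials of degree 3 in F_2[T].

Gauss's count: N_{2}(3) = (1/3) Σ_{d|3} μ(3/d)·2^d.
Divisors of 3: 1, 3; μ(3/d) for each: -1, 1.
Σ = − 2^1 + 2^3 = 6.
N = 6/3 = 2.

2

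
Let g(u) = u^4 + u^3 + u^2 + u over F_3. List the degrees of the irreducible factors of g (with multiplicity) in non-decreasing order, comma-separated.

1, 1, 2

Roots in F_3: g(0) = 0 → root; g(1) = 1; g(2) = 0 → root.
Linear factors from roots: (u), (u + 1).
Complete factorization: g(u) = (u)·(u + 1)·(u^2 + 1).
Factor degrees with multiplicity: 1 + 1 + 2 = 4.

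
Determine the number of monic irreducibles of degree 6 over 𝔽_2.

9

Gauss's count: N_{2}(6) = (1/6) Σ_{d|6} μ(6/d)·2^d.
Divisors of 6: 1, 2, 3, 6; μ(6/d) for each: 1, -1, -1, 1.
Σ = 2^1 − 2^2 − 2^3 + 2^6 = 54.
N = 54/6 = 9.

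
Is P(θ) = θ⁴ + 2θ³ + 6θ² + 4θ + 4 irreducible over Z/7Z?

Check for roots in Z/7Z: P(0) = 4; P(1) = 3; P(2) = 5; P(3) = 2; P(4) = 3; P(5) = 6; P(6) = 5.
No roots, so no linear factors.
Degree-2 irreducible divisors: test the 21 monic irreducibles of degree 2 over GF(7).
None of them divide P (all give nonzero remainder).
No irreducible factor of degree ≤ 2 exists, so P is irreducible over GF(7).

Yes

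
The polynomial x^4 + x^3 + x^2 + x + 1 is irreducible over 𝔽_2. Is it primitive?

Write f(x) = x^4 + x^3 + x^2 + x + 1.
|GF(2^4)^×| = 2^4 − 1 = 15. Prime factorization: 15 = 3·5.
f is primitive ⇔ x has order 15 in GF(2)[x]/(f), i.e. x^(15/q) ≠ 1 for each prime q | 15.
x^(5) mod f = 1
x^(3) mod f = x^3.
Since x^(5) = 1, the order of x divides 5 < 15; not primitive.

No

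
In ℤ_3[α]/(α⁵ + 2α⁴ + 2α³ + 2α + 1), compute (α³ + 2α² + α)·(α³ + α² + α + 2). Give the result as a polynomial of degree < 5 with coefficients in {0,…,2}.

Multiply in ℤ_3[α]: (α³ + 2α² + α)·(α³ + α² + α + 2) = α⁶ + α⁴ + 2α³ + 2α² + 2α.
Reduce using α⁵ ≡ α⁴ + α³ + α + 2 (mod α⁵ + 2α⁴ + 2α³ + 2α + 1).
Reduced: 2α + 2.

2α + 2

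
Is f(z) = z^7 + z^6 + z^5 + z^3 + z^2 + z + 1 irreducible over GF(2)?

Yes

Check for roots in GF(2): f(0) = 1; f(1) = 1.
No roots, so no linear factors.
Monic irreducibles of degree 2 over GF(2): z^2 + z + 1.
None of them divide f (all give nonzero remainder).
Monic irreducibles of degree 3 over GF(2): z^3 + z + 1, z^3 + z^2 + 1.
None of them divide f (all give nonzero remainder).
No irreducible factor of degree ≤ 3 exists, so f is irreducible over GF(2).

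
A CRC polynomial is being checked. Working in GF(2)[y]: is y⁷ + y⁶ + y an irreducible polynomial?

Write P(y) = y⁷ + y⁶ + y.
Check for roots in GF(2): P(0) = 0 → root; P(1) = 1.
P(0) = 0, so (y) divides P(y); P is reducible.

No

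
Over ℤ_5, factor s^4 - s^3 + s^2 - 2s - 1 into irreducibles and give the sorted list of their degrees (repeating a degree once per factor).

Write f(s) = s^4 - s^3 + s^2 - 2s - 1.
Roots in ℤ_5: f(0) = 4; f(1) = 3; f(2) = 2; f(3) = 1; f(4) = 4.
Complete factorization: f(s) = (s^4 - s^3 + s^2 - 2s - 1).
Factor degrees with multiplicity: 4 = 4.

4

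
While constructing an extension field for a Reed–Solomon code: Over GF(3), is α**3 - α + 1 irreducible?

Write g(α) = α**3 - α + 1.
Check for roots in GF(3): g(0) = 1; g(1) = 1; g(2) = 1.
No roots. A degree-3 polynomial over a field with no linear factor is irreducible.

Yes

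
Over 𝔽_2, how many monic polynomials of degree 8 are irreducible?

x^(2^8) − x is the product of all monic irreducibles of degree dividing 8; Möbius inversion gives N = (1/8) Σ μ(8/d)·2^d.
Divisors of 8: 1, 2, 4, 8; μ(8/d) for each: 0, 0, -1, 1.
Σ = − 2^4 + 2^8 = 240.
N = 240/8 = 30.

30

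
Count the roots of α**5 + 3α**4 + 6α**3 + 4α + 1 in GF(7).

1

Write g(α) = α**5 + 3α**4 + 6α**3 + 4α + 1.
Evaluate at each of the 7 elements of GF(7):
g(0) = 1; g(1) = 1; g(2) = 4; g(3) = 3; g(4) = 2; g(5) = 3; g(6) = 0 → root.
Roots: {6}.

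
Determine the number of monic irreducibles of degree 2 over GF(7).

The number of monic irreducibles of degree 2 over GF(7) is (1/2)·Σ_{d∣2} μ(2/d) 7^d.
Divisors of 2: 1, 2; μ(2/d) for each: -1, 1.
Σ = − 7^1 + 7^2 = 42.
N = 42/2 = 21.

21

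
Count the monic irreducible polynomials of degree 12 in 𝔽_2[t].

335

The number of monic irreducibles of degree 12 over GF(2) is (1/12)·Σ_{d∣12} μ(12/d) 2^d.
Divisors of 12: 1, 2, 3, 4, 6, 12; μ(12/d) for each: 0, 1, 0, -1, -1, 1.
Σ = 2^2 − 2^4 − 2^6 + 2^12 = 4020.
N = 4020/12 = 335.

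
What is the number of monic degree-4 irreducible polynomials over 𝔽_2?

x^(2^4) − x is the product of all monic irreducibles of degree dividing 4; Möbius inversion gives N = (1/4) Σ μ(4/d)·2^d.
Divisors of 4: 1, 2, 4; μ(4/d) for each: 0, -1, 1.
Σ = − 2^2 + 2^4 = 12.
N = 12/4 = 3.

3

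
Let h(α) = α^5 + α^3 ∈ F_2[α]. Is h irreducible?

No

Check for roots in F_2: h(0) = 0 → root; h(1) = 0 → root.
h(0) = 0, so (α) divides h(α); h is reducible.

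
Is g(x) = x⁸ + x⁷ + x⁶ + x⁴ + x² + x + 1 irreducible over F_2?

Yes

Check for roots in F_2: g(0) = 1; g(1) = 1.
No roots, so no linear factors.
Monic irreducibles of degree 2 over GF(2): x² + x + 1.
None of them divide g (all give nonzero remainder).
Monic irreducibles of degree 3 over GF(2): x³ + x + 1, x³ + x² + 1.
None of them divide g (all give nonzero remainder).
Monic irreducibles of degree 4 over GF(2): x⁴ + x + 1, x⁴ + x³ + 1, x⁴ + x³ + x² + x + 1.
None of them divide g (all give nonzero remainder).
No irreducible factor of degree ≤ 4 exists, so g is irreducible over GF(2).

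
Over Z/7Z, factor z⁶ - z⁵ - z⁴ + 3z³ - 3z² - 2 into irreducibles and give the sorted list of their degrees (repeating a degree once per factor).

Write f(z) = z⁶ - z⁵ - z⁴ + 3z³ - 3z² - 2.
Linear factors from roots: (z + 2), (z + 1).
Complete factorization: f(z) = (z + 1)·(z + 2)·(z² - 3)·(z² + 3z - 2).
Factor degrees with multiplicity: 1 + 1 + 2 + 2 = 6.

1, 1, 2, 2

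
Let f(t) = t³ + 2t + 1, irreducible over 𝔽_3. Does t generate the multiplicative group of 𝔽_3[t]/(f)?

|GF(3^3)^×| = 3^3 − 1 = 26. Prime factorization: 26 = 2·13.
f is primitive ⇔ t has order 26 in GF(3)[t]/(f), i.e. t^(26/q) ≠ 1 for each prime q | 26.
t^(13) mod f = 2.
t^(2) mod f = t².
None equal 1, so t has full order 26; f is primitive.

Yes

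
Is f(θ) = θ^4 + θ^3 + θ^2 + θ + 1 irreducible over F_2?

Check for roots in F_2: f(0) = 1; f(1) = 1.
No roots, so no linear factors.
Monic irreducibles of degree 2 over GF(2): θ^2 + θ + 1.
None of them divide f (all give nonzero remainder).
No irreducible factor of degree ≤ 2 exists, so f is irreducible over GF(2).

Yes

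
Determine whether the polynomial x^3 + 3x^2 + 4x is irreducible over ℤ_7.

Write P(x) = x^3 + 3x^2 + 4x.
Check for roots in ℤ_7: P(0) = 0 → root; P(1) = 1; P(2) = 0 → root; P(3) = 3; P(4) = 2; P(5) = 3; P(6) = 5.
P(0) = 0, so (x) divides P(x); P is reducible.

No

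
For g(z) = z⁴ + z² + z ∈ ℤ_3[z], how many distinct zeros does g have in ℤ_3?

Evaluate at each of the 3 elements of ℤ_3:
g(0) = 0 → root; g(1) = 0 → root; g(2) = 1.
Roots: {0, 1}.

2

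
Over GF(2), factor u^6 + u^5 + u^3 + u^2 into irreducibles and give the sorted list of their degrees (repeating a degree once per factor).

1, 1, 1, 1, 2

Write h(u) = u^6 + u^5 + u^3 + u^2.
Roots in GF(2): h(0) = 0 → root; h(1) = 0 → root.
Linear factors from roots: (u), (u + 1).
Complete factorization: h(u) = (u)^2·(u + 1)^2·(u^2 + u + 1).
Factor degrees with multiplicity: 1 + 1 + 1 + 1 + 2 = 6.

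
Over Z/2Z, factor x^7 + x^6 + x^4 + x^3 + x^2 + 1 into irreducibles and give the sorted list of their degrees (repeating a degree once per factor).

1, 1, 1, 1, 3

Write g(x) = x^7 + x^6 + x^4 + x^3 + x^2 + 1.
Roots in Z/2Z: g(0) = 1; g(1) = 0 → root.
Linear factors from roots: (x + 1).
Complete factorization: g(x) = (x + 1)^4·(x^3 + x^2 + 1).
Factor degrees with multiplicity: 1 + 1 + 1 + 1 + 3 = 7.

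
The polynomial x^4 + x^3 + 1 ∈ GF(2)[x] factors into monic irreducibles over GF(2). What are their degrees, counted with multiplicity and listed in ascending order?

4

Write f(x) = x^4 + x^3 + 1.
Roots in GF(2): f(0) = 1; f(1) = 1.
Complete factorization: f(x) = (x^4 + x^3 + 1).
Factor degrees with multiplicity: 4 = 4.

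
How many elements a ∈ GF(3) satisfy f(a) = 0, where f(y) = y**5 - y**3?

Evaluate at each of the 3 elements of GF(3):
f(0) = 0 → root; f(1) = 0 → root; f(2) = 0 → root.
Roots: {0, 1, 2}.

3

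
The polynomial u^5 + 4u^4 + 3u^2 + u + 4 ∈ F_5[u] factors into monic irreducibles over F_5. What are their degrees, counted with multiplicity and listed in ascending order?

2, 3

Write f(u) = u^5 + 4u^4 + 3u^2 + u + 4.
Roots in F_5: f(0) = 4; f(1) = 3; f(2) = 4; f(3) = 1; f(4) = 4.
Complete factorization: f(u) = (u^2 + 3u + 3)·(u^3 + u^2 + 4u + 3).
Factor degrees with multiplicity: 2 + 3 = 5.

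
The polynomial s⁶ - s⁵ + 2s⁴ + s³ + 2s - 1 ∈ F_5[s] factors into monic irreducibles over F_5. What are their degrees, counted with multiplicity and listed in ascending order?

Write g(s) = s⁶ - s⁵ + 2s⁴ + s³ + 2s - 1.
Roots in F_5: g(0) = 4; g(1) = 4; g(2) = 0 → root; g(3) = 0 → root; g(4) = 0 → root.
Linear factors from roots: (s - 2), (s + 2), (s + 1).
Complete factorization: g(s) = (s + 1)·(s + 2)·(s - 2)^2·(s² - 2).
Factor degrees with multiplicity: 1 + 1 + 1 + 1 + 2 = 6.

1, 1, 1, 1, 2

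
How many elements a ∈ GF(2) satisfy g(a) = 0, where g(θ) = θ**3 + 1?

1

Evaluate at each of the 2 elements of GF(2):
g(0) = 1; g(1) = 0 → root.
Roots: {1}.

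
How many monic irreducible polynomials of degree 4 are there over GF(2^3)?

1008

Gauss's count: N_{8}(4) = (1/4) Σ_{d|4} μ(4/d)·8^d.
Divisors of 4: 1, 2, 4; μ(4/d) for each: 0, -1, 1.
Σ = − 8^2 + 8^4 = 4032.
N = 4032/4 = 1008.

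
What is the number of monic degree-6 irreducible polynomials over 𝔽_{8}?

43596

Gauss's count: N_{8}(6) = (1/6) Σ_{d|6} μ(6/d)·8^d.
Divisors of 6: 1, 2, 3, 6; μ(6/d) for each: 1, -1, -1, 1.
Σ = 8^1 − 8^2 − 8^3 + 8^6 = 261576.
N = 261576/6 = 43596.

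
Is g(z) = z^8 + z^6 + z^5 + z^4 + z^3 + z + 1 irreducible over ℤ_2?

Yes

Check for roots in ℤ_2: g(0) = 1; g(1) = 1.
No roots, so no linear factors.
Monic irreducibles of degree 2 over GF(2): z^2 + z + 1.
None of them divide g (all give nonzero remainder).
Monic irreducibles of degree 3 over GF(2): z^3 + z + 1, z^3 + z^2 + 1.
None of them divide g (all give nonzero remainder).
Monic irreducibles of degree 4 over GF(2): z^4 + z + 1, z^4 + z^3 + 1, z^4 + z^3 + z^2 + z + 1.
None of them divide g (all give nonzero remainder).
No irreducible factor of degree ≤ 4 exists, so g is irreducible over GF(2).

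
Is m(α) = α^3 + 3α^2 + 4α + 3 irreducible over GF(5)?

Check for roots in GF(5): m(0) = 3; m(1) = 1; m(2) = 1; m(3) = 4; m(4) = 1.
No roots. A degree-3 polynomial over a field with no linear factor is irreducible.

Yes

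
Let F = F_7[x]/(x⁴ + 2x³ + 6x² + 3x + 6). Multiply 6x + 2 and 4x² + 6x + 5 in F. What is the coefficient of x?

0

Multiply in F_7[x]: (6x + 2)·(4x² + 6x + 5) = 3x³ + 2x² + 3.
Reduced: 3x³ + 2x² + 3.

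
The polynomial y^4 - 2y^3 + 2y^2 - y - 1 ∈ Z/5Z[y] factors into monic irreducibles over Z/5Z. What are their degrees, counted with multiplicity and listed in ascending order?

1, 1, 1, 1

Write h(y) = y^4 - 2y^3 + 2y^2 - y - 1.
Roots in Z/5Z: h(0) = 4; h(1) = 4; h(2) = 0 → root; h(3) = 1; h(4) = 0 → root.
Linear factors from roots: (y - 2), (y + 1).
Complete factorization: h(y) = (y + 1)^2·(y - 2)^2.
Factor degrees with multiplicity: 1 + 1 + 1 + 1 = 4.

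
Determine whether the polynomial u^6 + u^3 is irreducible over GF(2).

No

Write h(u) = u^6 + u^3.
Check for roots in GF(2): h(0) = 0 → root; h(1) = 0 → root.
h(0) = 0, so (u) divides h(u); h is reducible.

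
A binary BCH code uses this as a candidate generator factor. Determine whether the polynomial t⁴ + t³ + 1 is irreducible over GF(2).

Write h(t) = t⁴ + t³ + 1.
Check for roots in GF(2): h(0) = 1; h(1) = 1.
No roots, so no linear factors.
Monic irreducibles of degree 2 over GF(2): t² + t + 1.
None of them divide h (all give nonzero remainder).
No irreducible factor of degree ≤ 2 exists, so h is irreducible over GF(2).

Yes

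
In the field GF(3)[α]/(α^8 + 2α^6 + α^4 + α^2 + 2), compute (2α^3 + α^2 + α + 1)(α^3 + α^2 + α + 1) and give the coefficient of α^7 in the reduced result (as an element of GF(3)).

Multiply in GF(3)[α]: (2α^3 + α^2 + α + 1)·(α^3 + α^2 + α + 1) = 2α^6 + α^4 + 2α^3 + 2α + 1.
Reduced: 2α^6 + α^4 + 2α^3 + 2α + 1.

0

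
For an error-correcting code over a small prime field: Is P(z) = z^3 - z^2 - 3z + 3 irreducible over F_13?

No

Check each element of F_13 for a root: P(0)=3, P(1)=0, P(2)=1, P(3)=12, P(4)=0, P(5)=10, P(6)=9, P(7)=3, P(8)=11, P(9)=0, P(10)=2, P(11)=10, P(12)=4.
P(1) = 0, so (z − 1) divides P(z); P is reducible.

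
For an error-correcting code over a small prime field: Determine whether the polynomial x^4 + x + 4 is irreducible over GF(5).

Yes

Write f(x) = x^4 + x + 4.
Check for roots in GF(5): f(0) = 4; f(1) = 1; f(2) = 2; f(3) = 3; f(4) = 4.
No roots, so no linear factors.
Degree-2 irreducible divisors: test the 10 monic irreducibles of degree 2 over GF(5).
None of them divide f (all give nonzero remainder).
No irreducible factor of degree ≤ 2 exists, so f is irreducible over GF(5).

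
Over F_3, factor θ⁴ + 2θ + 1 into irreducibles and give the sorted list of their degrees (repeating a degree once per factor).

Write g(θ) = θ⁴ + 2θ + 1.
Roots in F_3: g(0) = 1; g(1) = 1; g(2) = 0 → root.
Linear factors from roots: (θ + 1).
Complete factorization: g(θ) = (θ + 1)·(θ³ + 2θ² + θ + 1).
Factor degrees with multiplicity: 1 + 3 = 4.

1, 3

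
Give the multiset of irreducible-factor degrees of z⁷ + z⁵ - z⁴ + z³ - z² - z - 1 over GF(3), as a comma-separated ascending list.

7

Write g(z) = z⁷ + z⁵ - z⁴ + z³ - z² - z - 1.
Roots in GF(3): g(0) = 2; g(1) = 2; g(2) = 1.
Complete factorization: g(z) = (z⁷ + z⁵ - z⁴ + z³ - z² - z - 1).
Factor degrees with multiplicity: 7 = 7.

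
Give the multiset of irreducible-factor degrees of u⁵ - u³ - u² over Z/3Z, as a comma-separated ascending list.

Write f(u) = u⁵ - u³ - u².
Roots in Z/3Z: f(0) = 0 → root; f(1) = 2; f(2) = 2.
Linear factors from roots: (u).
Complete factorization: f(u) = (u)^2·(u³ - u - 1).
Factor degrees with multiplicity: 1 + 1 + 3 = 5.

1, 1, 3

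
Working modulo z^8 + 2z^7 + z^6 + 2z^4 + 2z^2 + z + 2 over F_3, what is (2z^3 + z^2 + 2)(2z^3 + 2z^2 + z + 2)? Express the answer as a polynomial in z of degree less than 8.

z^6 + z^4 + 2z + 1

Multiply in F_3[z]: (2z^3 + z^2 + 2)·(2z^3 + 2z^2 + z + 2) = z^6 + z^4 + 2z + 1.
Reduced: z^6 + z^4 + 2z + 1.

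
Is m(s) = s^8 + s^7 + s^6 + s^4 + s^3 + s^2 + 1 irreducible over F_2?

Yes

Check for roots in F_2: m(0) = 1; m(1) = 1.
No roots, so no linear factors.
Monic irreducibles of degree 2 over GF(2): s^2 + s + 1.
None of them divide m (all give nonzero remainder).
Monic irreducibles of degree 3 over GF(2): s^3 + s + 1, s^3 + s^2 + 1.
None of them divide m (all give nonzero remainder).
Monic irreducibles of degree 4 over GF(2): s^4 + s + 1, s^4 + s^3 + 1, s^4 + s^3 + s^2 + s + 1.
None of them divide m (all give nonzero remainder).
No irreducible factor of degree ≤ 4 exists, so m is irreducible over GF(2).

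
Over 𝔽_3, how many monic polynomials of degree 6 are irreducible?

116

x^(3^6) − x is the product of all monic irreducibles of degree dividing 6; Möbius inversion gives N = (1/6) Σ μ(6/d)·3^d.
Divisors of 6: 1, 2, 3, 6; μ(6/d) for each: 1, -1, -1, 1.
Σ = 3^1 − 3^2 − 3^3 + 3^6 = 696.
N = 696/6 = 116.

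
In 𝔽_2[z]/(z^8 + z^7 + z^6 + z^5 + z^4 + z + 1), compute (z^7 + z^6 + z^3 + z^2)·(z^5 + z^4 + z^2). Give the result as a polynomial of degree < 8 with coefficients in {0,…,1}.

z^7 + z^6 + z^5 + z^2 + z + 1

Multiply in 𝔽_2[z]: (z^7 + z^6 + z^3 + z^2)·(z^5 + z^4 + z^2) = z^12 + z^10 + z^9 + z^6 + z^5 + z^4.
Reduce using z^8 ≡ z^7 + z^6 + z^5 + z^4 + z + 1 (mod z^8 + z^7 + z^6 + z^5 + z^4 + z + 1).
Reduced: z^7 + z^6 + z^5 + z^2 + z + 1.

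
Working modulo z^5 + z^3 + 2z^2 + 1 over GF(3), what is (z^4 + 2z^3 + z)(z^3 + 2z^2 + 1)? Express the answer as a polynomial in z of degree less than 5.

2z^4 + 2z^3 + 2z^2

Multiply in GF(3)[z]: (z^4 + 2z^3 + z)·(z^3 + 2z^2 + 1) = z^7 + z^6 + z^5 + 2z^4 + z^3 + z.
Reduce using z^5 ≡ 2z^3 + z^2 + 2 (mod z^5 + z^3 + 2z^2 + 1).
Reduced: 2z^4 + 2z^3 + 2z^2.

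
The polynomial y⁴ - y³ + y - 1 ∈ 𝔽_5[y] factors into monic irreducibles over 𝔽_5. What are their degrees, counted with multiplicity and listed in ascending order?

1, 1, 2

Write g(y) = y⁴ - y³ + y - 1.
Roots in 𝔽_5: g(0) = 4; g(1) = 0 → root; g(2) = 4; g(3) = 1; g(4) = 0 → root.
Linear factors from roots: (y - 1), (y + 1).
Complete factorization: g(y) = (y + 1)·(y - 1)·(y² - y + 1).
Factor degrees with multiplicity: 1 + 1 + 2 = 4.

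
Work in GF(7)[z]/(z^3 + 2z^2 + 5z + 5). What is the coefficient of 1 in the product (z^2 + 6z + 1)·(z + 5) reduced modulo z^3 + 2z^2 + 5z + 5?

0

Multiply in GF(7)[z]: (z^2 + 6z + 1)·(z + 5) = z^3 + 4z^2 + 3z + 5.
Reduce using z^3 ≡ 5z^2 + 2z + 2 (mod z^3 + 2z^2 + 5z + 5).
Reduced: 2z^2 + 5z.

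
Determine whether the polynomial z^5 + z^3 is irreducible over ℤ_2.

Write h(z) = z^5 + z^3.
Check for roots in ℤ_2: h(0) = 0 → root; h(1) = 0 → root.
h(0) = 0, so (z) divides h(z); h is reducible.

No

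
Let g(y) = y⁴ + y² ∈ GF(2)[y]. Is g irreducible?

No

Check for roots in GF(2): g(0) = 0 → root; g(1) = 0 → root.
g(0) = 0, so (y) divides g(y); g is reducible.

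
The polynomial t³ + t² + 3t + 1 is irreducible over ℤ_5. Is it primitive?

Write f(t) = t³ + t² + 3t + 1.
|GF(5^3)^×| = 5^3 − 1 = 124. Prime factorization: 124 = 2^2·31.
f is primitive ⇔ t has order 124 in GF(5)[t]/(f), i.e. t^(124/q) ≠ 1 for each prime q | 124.
t^(62) mod f = 1
t^(4) mod f = 3t² + 2t + 1.
Since t^(62) = 1, the order of t divides 62 < 124; not primitive.

No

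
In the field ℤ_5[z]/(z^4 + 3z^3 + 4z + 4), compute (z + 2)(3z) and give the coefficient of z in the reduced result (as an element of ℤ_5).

Multiply in ℤ_5[z]: (z + 2)·(3z) = 3z^2 + z.
Reduced: 3z^2 + z.

1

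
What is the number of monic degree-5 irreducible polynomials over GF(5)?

624

The number of monic irreducibles of degree 5 over GF(5) is (1/5)·Σ_{d∣5} μ(5/d) 5^d.
Divisors of 5: 1, 5; μ(5/d) for each: -1, 1.
Σ = − 5^1 + 5^5 = 3120.
N = 3120/5 = 624.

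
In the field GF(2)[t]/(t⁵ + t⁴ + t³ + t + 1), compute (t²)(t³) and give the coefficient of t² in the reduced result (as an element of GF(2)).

0

Multiply in GF(2)[t]: (t²)·(t³) = t⁵.
Reduce using t⁵ ≡ t⁴ + t³ + t + 1 (mod t⁵ + t⁴ + t³ + t + 1).
Reduced: t⁴ + t³ + t + 1.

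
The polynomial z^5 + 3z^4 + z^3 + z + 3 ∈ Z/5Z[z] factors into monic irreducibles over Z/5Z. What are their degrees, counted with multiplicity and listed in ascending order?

5

Write f(z) = z^5 + 3z^4 + z^3 + z + 3.
Roots in Z/5Z: f(0) = 3; f(1) = 4; f(2) = 3; f(3) = 4; f(4) = 3.
Complete factorization: f(z) = (z^5 + 3z^4 + z^3 + z + 3).
Factor degrees with multiplicity: 5 = 5.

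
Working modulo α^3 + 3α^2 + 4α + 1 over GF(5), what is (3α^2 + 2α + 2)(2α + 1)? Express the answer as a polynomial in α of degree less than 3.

Multiply in GF(5)[α]: (3α^2 + 2α + 2)·(2α + 1) = α^3 + 2α^2 + α + 2.
Reduce using α^3 ≡ 2α^2 + α + 4 (mod α^3 + 3α^2 + 4α + 1).
Reduced: 4α^2 + 2α + 1.

4α^2 + 2α + 1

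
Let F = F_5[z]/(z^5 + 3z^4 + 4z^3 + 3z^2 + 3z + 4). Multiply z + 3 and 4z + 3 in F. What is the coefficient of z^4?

Multiply in F_5[z]: (z + 3)·(4z + 3) = 4z^2 + 4.
Reduced: 4z^2 + 4.

0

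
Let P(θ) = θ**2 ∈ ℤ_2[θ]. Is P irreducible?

Check for roots in ℤ_2: P(0) = 0 → root; P(1) = 1.
P(0) = 0, so (θ) divides P(θ); P is reducible.

No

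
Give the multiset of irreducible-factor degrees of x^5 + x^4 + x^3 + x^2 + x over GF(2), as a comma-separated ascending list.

1, 4

Write h(x) = x^5 + x^4 + x^3 + x^2 + x.
Roots in GF(2): h(0) = 0 → root; h(1) = 1.
Linear factors from roots: (x).
Complete factorization: h(x) = (x)·(x^4 + x^3 + x^2 + x + 1).
Factor degrees with multiplicity: 1 + 4 = 5.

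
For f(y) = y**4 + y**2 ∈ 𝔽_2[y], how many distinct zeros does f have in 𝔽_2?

2

Evaluate at each of the 2 elements of 𝔽_2:
f(0) = 0 → root; f(1) = 0 → root.
Roots: {0, 1}.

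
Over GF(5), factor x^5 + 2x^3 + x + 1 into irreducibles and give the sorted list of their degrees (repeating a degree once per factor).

1, 2, 2

Write f(x) = x^5 + 2x^3 + x + 1.
Roots in GF(5): f(0) = 1; f(1) = 0 → root; f(2) = 1; f(3) = 1; f(4) = 2.
Linear factors from roots: (x + 4).
Complete factorization: f(x) = (x + 4)·(x^2 + 2x + 4)·(x^2 + 4x + 1).
Factor degrees with multiplicity: 1 + 2 + 2 = 5.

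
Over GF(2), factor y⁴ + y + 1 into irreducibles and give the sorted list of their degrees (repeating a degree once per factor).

4

Write g(y) = y⁴ + y + 1.
Roots in GF(2): g(0) = 1; g(1) = 1.
Complete factorization: g(y) = (y⁴ + y + 1).
Factor degrees with multiplicity: 4 = 4.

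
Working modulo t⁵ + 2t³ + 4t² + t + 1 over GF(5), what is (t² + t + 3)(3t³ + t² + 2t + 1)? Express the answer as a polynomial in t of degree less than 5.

Multiply in GF(5)[t]: (t² + t + 3)·(3t³ + t² + 2t + 1) = 3t⁵ + 4t⁴ + 2t³ + t² + 2t + 3.
Reduce using t⁵ ≡ 3t³ + t² + 4t + 4 (mod t⁵ + 2t³ + 4t² + t + 1).
Reduced: 4t⁴ + t³ + 4t² + 4t.

4t^4 + t^3 + 4t^2 + 4t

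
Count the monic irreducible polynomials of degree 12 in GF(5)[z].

20343700

x^(5^12) − x is the product of all monic irreducibles of degree dividing 12; Möbius inversion gives N = (1/12) Σ μ(12/d)·5^d.
Divisors of 12: 1, 2, 3, 4, 6, 12; μ(12/d) for each: 0, 1, 0, -1, -1, 1.
Σ = 5^2 − 5^4 − 5^6 + 5^12 = 244124400.
N = 244124400/12 = 20343700.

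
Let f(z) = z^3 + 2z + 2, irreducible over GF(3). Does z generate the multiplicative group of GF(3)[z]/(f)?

No

|GF(3^3)^×| = 3^3 − 1 = 26. Prime factorization: 26 = 2·13.
f is primitive ⇔ z has order 26 in GF(3)[z]/(f), i.e. z^(26/q) ≠ 1 for each prime q | 26.
z^(13) mod f = 1
z^(2) mod f = z^2.
Since z^(13) = 1, the order of z divides 13 < 26; not primitive.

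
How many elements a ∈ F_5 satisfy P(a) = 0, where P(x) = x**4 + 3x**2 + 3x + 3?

Evaluate at each of the 5 elements of F_5:
P(0) = 3; P(1) = 0 → root; P(2) = 2; P(3) = 0 → root; P(4) = 4.
Roots: {1, 3}.

2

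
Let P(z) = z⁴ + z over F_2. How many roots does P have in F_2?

Evaluate at each of the 2 elements of F_2:
P(0) = 0 → root; P(1) = 0 → root.
Roots: {0, 1}.

2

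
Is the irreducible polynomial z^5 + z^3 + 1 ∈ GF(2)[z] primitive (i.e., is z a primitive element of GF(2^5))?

Write f(z) = z^5 + z^3 + 1.
|GF(2^5)^×| = 2^5 − 1 = 31. Prime factorization: 31 = 31.
f is primitive ⇔ z has order 31 in GF(2)[z]/(f), i.e. z^(31/q) ≠ 1 for each prime q | 31.
z^(1) mod f = z.
None equal 1, so z has full order 31; f is primitive.

Yes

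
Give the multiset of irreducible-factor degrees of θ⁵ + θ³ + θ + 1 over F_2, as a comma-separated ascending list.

Write f(θ) = θ⁵ + θ³ + θ + 1.
Roots in F_2: f(0) = 1; f(1) = 0 → root.
Linear factors from roots: (θ + 1).
Complete factorization: f(θ) = (θ + 1)·(θ⁴ + θ³ + 1).
Factor degrees with multiplicity: 1 + 4 = 5.

1, 4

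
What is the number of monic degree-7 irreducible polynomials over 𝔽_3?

312

Gauss's count: N_{3}(7) = (1/7) Σ_{d|7} μ(7/d)·3^d.
Divisors of 7: 1, 7; μ(7/d) for each: -1, 1.
Σ = − 3^1 + 3^7 = 2184.
N = 2184/7 = 312.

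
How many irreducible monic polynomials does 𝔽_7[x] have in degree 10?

28245840

x^(7^10) − x is the product of all monic irreducibles of degree dividing 10; Möbius inversion gives N = (1/10) Σ μ(10/d)·7^d.
Divisors of 10: 1, 2, 5, 10; μ(10/d) for each: 1, -1, -1, 1.
Σ = 7^1 − 7^2 − 7^5 + 7^10 = 282458400.
N = 282458400/10 = 28245840.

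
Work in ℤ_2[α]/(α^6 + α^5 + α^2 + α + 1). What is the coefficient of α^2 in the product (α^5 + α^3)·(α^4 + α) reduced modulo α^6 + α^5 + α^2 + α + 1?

0

Multiply in ℤ_2[α]: (α^5 + α^3)·(α^4 + α) = α^9 + α^7 + α^6 + α^4.
Reduce using α^6 ≡ α^5 + α^2 + α + 1 (mod α^6 + α^5 + α^2 + α + 1).
Reduced: α^4 + α + 1.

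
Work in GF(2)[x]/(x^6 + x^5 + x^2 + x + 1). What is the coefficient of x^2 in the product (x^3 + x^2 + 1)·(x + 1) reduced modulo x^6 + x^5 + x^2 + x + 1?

1

Multiply in GF(2)[x]: (x^3 + x^2 + 1)·(x + 1) = x^4 + x^2 + x + 1.
Reduced: x^4 + x^2 + x + 1.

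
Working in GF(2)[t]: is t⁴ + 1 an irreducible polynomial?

No

Write h(t) = t⁴ + 1.
Check for roots in GF(2): h(0) = 1; h(1) = 0 → root.
h(1) = 0, so (t − 1) divides h(t); h is reducible.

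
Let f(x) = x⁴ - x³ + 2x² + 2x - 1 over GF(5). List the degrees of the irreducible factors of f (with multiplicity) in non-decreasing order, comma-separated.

Roots in GF(5): f(0) = 4; f(1) = 3; f(2) = 4; f(3) = 2; f(4) = 1.
Complete factorization: f(x) = (x⁴ - x³ + 2x² + 2x - 1).
Factor degrees with multiplicity: 4 = 4.

4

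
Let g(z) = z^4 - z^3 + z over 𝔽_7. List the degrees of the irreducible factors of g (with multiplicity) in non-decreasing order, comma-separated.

Linear factors from roots: (z), (z + 3).
Complete factorization: g(z) = (z)·(z + 3)·(z^2 + 3z - 2).
Factor degrees with multiplicity: 1 + 1 + 2 = 4.

1, 1, 2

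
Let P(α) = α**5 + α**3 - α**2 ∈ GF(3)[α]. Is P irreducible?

No

Check for roots in GF(3): P(0) = 0 → root; P(1) = 1; P(2) = 0 → root.
P(0) = 0, so (α) divides P(α); P is reducible.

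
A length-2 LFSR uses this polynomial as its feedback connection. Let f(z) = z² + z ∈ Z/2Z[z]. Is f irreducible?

No

Check for roots in Z/2Z: f(0) = 0 → root; f(1) = 0 → root.
f(0) = 0, so (z) divides f(z); f is reducible.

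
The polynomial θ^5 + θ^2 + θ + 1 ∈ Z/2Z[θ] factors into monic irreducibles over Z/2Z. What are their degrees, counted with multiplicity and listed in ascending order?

Write f(θ) = θ^5 + θ^2 + θ + 1.
Roots in Z/2Z: f(0) = 1; f(1) = 0 → root.
Linear factors from roots: (θ + 1).
Complete factorization: f(θ) = (θ + 1)^2·(θ^3 + θ + 1).
Factor degrees with multiplicity: 1 + 1 + 3 = 5.

1, 1, 3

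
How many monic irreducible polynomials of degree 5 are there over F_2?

By the necklace-counting formula, N_2(5) = (1/5) Σ_{d|5} μ(5/d)·2^d.
Divisors of 5: 1, 5; μ(5/d) for each: -1, 1.
Σ = − 2^1 + 2^5 = 30.
N = 30/5 = 6.

6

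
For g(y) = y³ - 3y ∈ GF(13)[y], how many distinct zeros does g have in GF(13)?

Evaluate at each of the 13 elements of GF(13):
g(0) = 0 → root; g(1) = 11; g(2) = 2; g(3) = 5; g(4) = 0 → root; g(5) = 6; g(6) = 3; g(7) = 10; g(8) = 7; g(9) = 0 → root; g(10) = 8; g(11) = 11; g(12) = 2.
Roots: {0, 4, 9}.

3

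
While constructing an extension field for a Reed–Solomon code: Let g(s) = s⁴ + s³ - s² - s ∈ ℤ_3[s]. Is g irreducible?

Check for roots in ℤ_3: g(0) = 0 → root; g(1) = 0 → root; g(2) = 0 → root.
g(0) = 0, so (s) divides g(s); g is reducible.

No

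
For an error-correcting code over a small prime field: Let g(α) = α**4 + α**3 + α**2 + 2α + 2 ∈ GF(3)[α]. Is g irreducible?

Yes

Check for roots in GF(3): g(0) = 2; g(1) = 1; g(2) = 1.
No roots, so no linear factors.
Monic irreducibles of degree 2 over GF(3): α**2 + 1, α**2 + α + 2, α**2 + 2α + 2.
None of them divide g (all give nonzero remainder).
No irreducible factor of degree ≤ 2 exists, so g is irreducible over GF(3).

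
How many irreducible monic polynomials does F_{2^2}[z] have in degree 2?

Gauss's count: N_{4}(2) = (1/2) Σ_{d|2} μ(2/d)·4^d.
Divisors of 2: 1, 2; μ(2/d) for each: -1, 1.
Σ = − 4^1 + 4^2 = 12.
N = 12/2 = 6.

6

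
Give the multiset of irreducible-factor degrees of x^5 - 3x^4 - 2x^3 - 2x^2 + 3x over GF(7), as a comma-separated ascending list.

1, 1, 1, 2

Write g(x) = x^5 - 3x^4 - 2x^3 - 2x^2 + 3x.
Linear factors from roots: (x), (x - 3), (x + 1).
Complete factorization: g(x) = (x)·(x + 1)·(x - 3)·(x^2 - x - 1).
Factor degrees with multiplicity: 1 + 1 + 1 + 2 = 5.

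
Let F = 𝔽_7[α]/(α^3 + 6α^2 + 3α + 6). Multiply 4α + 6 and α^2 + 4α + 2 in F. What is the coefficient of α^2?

Multiply in 𝔽_7[α]: (4α + 6)·(α^2 + 4α + 2) = 4α^3 + α^2 + 4α + 5.
Reduce using α^3 ≡ α^2 + 4α + 1 (mod α^3 + 6α^2 + 3α + 6).
Reduced: 5α^2 + 6α + 2.

5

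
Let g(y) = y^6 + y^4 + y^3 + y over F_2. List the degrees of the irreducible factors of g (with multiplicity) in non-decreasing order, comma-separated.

1, 1, 1, 1, 2

Roots in F_2: g(0) = 0 → root; g(1) = 0 → root.
Linear factors from roots: (y), (y + 1).
Complete factorization: g(y) = (y)·(y + 1)^3·(y^2 + y + 1).
Factor degrees with multiplicity: 1 + 1 + 1 + 1 + 2 = 6.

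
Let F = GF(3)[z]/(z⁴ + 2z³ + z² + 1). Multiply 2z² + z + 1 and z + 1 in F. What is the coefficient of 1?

Multiply in GF(3)[z]: (2z² + z + 1)·(z + 1) = 2z³ + 2z + 1.
Reduced: 2z³ + 2z + 1.

1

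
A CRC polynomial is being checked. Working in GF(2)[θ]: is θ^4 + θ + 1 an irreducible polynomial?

Write P(θ) = θ^4 + θ + 1.
Check for roots in GF(2): P(0) = 1; P(1) = 1.
No roots, so no linear factors.
Monic irreducibles of degree 2 over GF(2): θ^2 + θ + 1.
None of them divide P (all give nonzero remainder).
No irreducible factor of degree ≤ 2 exists, so P is irreducible over GF(2).

Yes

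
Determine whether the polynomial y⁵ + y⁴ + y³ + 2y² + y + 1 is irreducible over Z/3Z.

Write f(y) = y⁵ + y⁴ + y³ + 2y² + y + 1.
Check for roots in Z/3Z: f(0) = 1; f(1) = 1; f(2) = 1.
No roots, so no linear factors.
Monic irreducibles of degree 2 over GF(3): y² + 1, y² + y + 2, y² + 2y + 2.
None of them divide f (all give nonzero remainder).
No irreducible factor of degree ≤ 2 exists, so f is irreducible over GF(3).

Yes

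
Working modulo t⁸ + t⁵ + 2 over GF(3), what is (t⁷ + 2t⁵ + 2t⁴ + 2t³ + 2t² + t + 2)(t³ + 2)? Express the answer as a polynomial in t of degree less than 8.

Multiply in GF(3)[t]: (t⁷ + 2t⁵ + 2t⁴ + 2t³ + 2t² + t + 2)·(t³ + 2) = t¹⁰ + 2t⁸ + t⁷ + 2t⁶ + 2t⁴ + t² + 2t + 1.
Reduce using t⁸ ≡ 2t⁵ + 1 (mod t⁸ + t⁵ + 2).
Reduced: 2t⁶ + t⁵ + 2t⁴ + 2t² + 2t.

2t^6 + t^5 + 2t^4 + 2t^2 + 2t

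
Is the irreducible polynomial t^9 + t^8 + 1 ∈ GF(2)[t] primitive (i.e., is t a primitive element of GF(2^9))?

Write f(t) = t^9 + t^8 + 1.
|GF(2^9)^×| = 2^9 − 1 = 511. Prime factorization: 511 = 7·73.
f is primitive ⇔ t has order 511 in GF(2)[t]/(f), i.e. t^(511/q) ≠ 1 for each prime q | 511.
t^(73) mod f = 1
t^(7) mod f = t^7.
Since t^(73) = 1, the order of t divides 73 < 511; not primitive.

No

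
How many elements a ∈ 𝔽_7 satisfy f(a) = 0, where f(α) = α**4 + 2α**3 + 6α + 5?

4

Evaluate at each of the 7 elements of 𝔽_7:
f(0) = 5; f(1) = 0 → root; f(2) = 0 → root; f(3) = 4; f(4) = 0 → root; f(5) = 0 → root; f(6) = 5.
Roots: {1, 2, 4, 5}.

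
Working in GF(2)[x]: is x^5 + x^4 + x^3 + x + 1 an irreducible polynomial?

Write P(x) = x^5 + x^4 + x^3 + x + 1.
Check for roots in GF(2): P(0) = 1; P(1) = 1.
No roots, so no linear factors.
Monic irreducibles of degree 2 over GF(2): x^2 + x + 1.
None of them divide P (all give nonzero remainder).
No irreducible factor of degree ≤ 2 exists, so P is irreducible over GF(2).

Yes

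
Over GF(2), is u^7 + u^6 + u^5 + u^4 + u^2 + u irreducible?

Write m(u) = u^7 + u^6 + u^5 + u^4 + u^2 + u.
Check for roots in GF(2): m(0) = 0 → root; m(1) = 0 → root.
m(0) = 0, so (u) divides m(u); m is reducible.

No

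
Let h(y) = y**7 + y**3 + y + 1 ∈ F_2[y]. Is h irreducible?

No

Check for roots in F_2: h(0) = 1; h(1) = 0 → root.
h(1) = 0, so (y − 1) divides h(y); h is reducible.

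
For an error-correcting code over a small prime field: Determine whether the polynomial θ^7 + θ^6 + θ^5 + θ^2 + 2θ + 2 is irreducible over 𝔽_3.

No

Write g(θ) = θ^7 + θ^6 + θ^5 + θ^2 + 2θ + 2.
Check for roots in 𝔽_3: g(0) = 2; g(1) = 2; g(2) = 0 → root.
g(2) = 0, so (θ − 2) divides g(θ); g is reducible.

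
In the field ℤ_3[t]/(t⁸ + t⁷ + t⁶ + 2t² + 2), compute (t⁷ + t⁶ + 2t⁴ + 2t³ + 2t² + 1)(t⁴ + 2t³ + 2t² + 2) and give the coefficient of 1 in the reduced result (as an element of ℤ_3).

0

Multiply in ℤ_3[t]: (t⁷ + t⁶ + 2t⁴ + 2t³ + 2t² + 1)·(t⁴ + 2t³ + 2t² + 2) = t¹¹ + t⁹ + t⁸ + 2t⁷ + 2t⁵ + 2.
Reduce using t⁸ ≡ 2t⁷ + 2t⁶ + t² + 1 (mod t⁸ + t⁷ + t⁶ + 2t² + 2).
Reduced: 2t⁶ + 2t⁴ + 2t³ + t.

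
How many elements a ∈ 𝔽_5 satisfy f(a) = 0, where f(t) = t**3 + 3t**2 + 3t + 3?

Evaluate at each of the 5 elements of 𝔽_5:
f(0) = 3; f(1) = 0 → root; f(2) = 4; f(3) = 1; f(4) = 2.
Roots: {1}.

1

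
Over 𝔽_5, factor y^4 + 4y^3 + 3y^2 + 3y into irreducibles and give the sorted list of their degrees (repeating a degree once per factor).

Write f(y) = y^4 + 4y^3 + 3y^2 + 3y.
Roots in 𝔽_5: f(0) = 0 → root; f(1) = 1; f(2) = 1; f(3) = 0 → root; f(4) = 2.
Linear factors from roots: (y), (y + 2).
Complete factorization: f(y) = (y)·(y + 2)·(y^2 + 2y + 4).
Factor degrees with multiplicity: 1 + 1 + 2 = 4.

1, 1, 2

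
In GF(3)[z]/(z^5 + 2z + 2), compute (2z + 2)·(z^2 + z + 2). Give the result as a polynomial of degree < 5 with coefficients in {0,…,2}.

2z^3 + z^2 + 1

Multiply in GF(3)[z]: (2z + 2)·(z^2 + z + 2) = 2z^3 + z^2 + 1.
Reduced: 2z^3 + z^2 + 1.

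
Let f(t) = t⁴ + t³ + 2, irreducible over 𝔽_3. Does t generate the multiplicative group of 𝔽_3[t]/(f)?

|GF(3^4)^×| = 3^4 − 1 = 80. Prime factorization: 80 = 2^4·5.
f is primitive ⇔ t has order 80 in GF(3)[t]/(f), i.e. t^(80/q) ≠ 1 for each prime q | 80.
t^(40) mod f = 2.
t^(16) mod f = 2t² + 2t + 2.
None equal 1, so t has full order 80; f is primitive.

Yes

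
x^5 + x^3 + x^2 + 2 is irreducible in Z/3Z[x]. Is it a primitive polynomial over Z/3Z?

Write f(x) = x^5 + x^3 + x^2 + 2.
|GF(3^5)^×| = 3^5 − 1 = 242. Prime factorization: 242 = 2·11^2.
f is primitive ⇔ x has order 242 in GF(3)[x]/(f), i.e. x^(242/q) ≠ 1 for each prime q | 242.
x^(121) mod f = 1
x^(22) mod f = x^4 + 2x^2 + 2x + 2.
Since x^(121) = 1, the order of x divides 121 < 242; not primitive.

No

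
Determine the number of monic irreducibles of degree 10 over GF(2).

x^(2^10) − x is the product of all monic irreducibles of degree dividing 10; Möbius inversion gives N = (1/10) Σ μ(10/d)·2^d.
Divisors of 10: 1, 2, 5, 10; μ(10/d) for each: 1, -1, -1, 1.
Σ = 2^1 − 2^2 − 2^5 + 2^10 = 990.
N = 990/10 = 99.

99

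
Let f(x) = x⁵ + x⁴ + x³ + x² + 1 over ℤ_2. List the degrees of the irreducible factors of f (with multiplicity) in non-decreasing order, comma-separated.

5

Roots in ℤ_2: f(0) = 1; f(1) = 1.
Complete factorization: f(x) = (x⁵ + x⁴ + x³ + x² + 1).
Factor degrees with multiplicity: 5 = 5.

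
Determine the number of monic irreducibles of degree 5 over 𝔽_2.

6

x^(2^5) − x is the product of all monic irreducibles of degree dividing 5; Möbius inversion gives N = (1/5) Σ μ(5/d)·2^d.
Divisors of 5: 1, 5; μ(5/d) for each: -1, 1.
Σ = − 2^1 + 2^5 = 30.
N = 30/5 = 6.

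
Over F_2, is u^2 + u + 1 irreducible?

Yes

Write f(u) = u^2 + u + 1.
Check for roots in F_2: f(0) = 1; f(1) = 1.
No roots. A degree-2 polynomial over a field with no linear factor is irreducible.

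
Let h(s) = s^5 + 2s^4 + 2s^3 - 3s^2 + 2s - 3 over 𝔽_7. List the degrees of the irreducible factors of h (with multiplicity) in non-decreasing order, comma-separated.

Linear factors from roots: (s + 2).
Complete factorization: h(s) = (s + 2)·(s^2 + 2s + 3)·(s^2 - 2s + 3).
Factor degrees with multiplicity: 1 + 2 + 2 = 5.

1, 2, 2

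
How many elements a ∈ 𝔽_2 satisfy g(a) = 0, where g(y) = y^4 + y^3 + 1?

Evaluate at each of the 2 elements of 𝔽_2:
g(0) = 1; g(1) = 1.
No element is a root.

0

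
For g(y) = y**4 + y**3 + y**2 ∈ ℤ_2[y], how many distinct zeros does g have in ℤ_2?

Evaluate at each of the 2 elements of ℤ_2:
g(0) = 0 → root; g(1) = 1.
Roots: {0}.

1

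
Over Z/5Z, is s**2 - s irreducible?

Write P(s) = s**2 - s.
Check for roots in Z/5Z: P(0) = 0 → root; P(1) = 0 → root; P(2) = 2; P(3) = 1; P(4) = 2.
P(0) = 0, so (s) divides P(s); P is reducible.

No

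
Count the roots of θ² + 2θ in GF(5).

2

Write g(θ) = θ² + 2θ.
Evaluate at each of the 5 elements of GF(5):
g(0) = 0 → root; g(1) = 3; g(2) = 3; g(3) = 0 → root; g(4) = 4.
Roots: {0, 3}.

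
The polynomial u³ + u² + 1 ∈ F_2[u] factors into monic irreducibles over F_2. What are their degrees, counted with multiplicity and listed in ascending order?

3

Write f(u) = u³ + u² + 1.
Roots in F_2: f(0) = 1; f(1) = 1.
Complete factorization: f(u) = (u³ + u² + 1).
Factor degrees with multiplicity: 3 = 3.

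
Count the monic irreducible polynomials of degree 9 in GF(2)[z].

56

By the necklace-counting formula, N_2(9) = (1/9) Σ_{d|9} μ(9/d)·2^d.
Divisors of 9: 1, 3, 9; μ(9/d) for each: 0, -1, 1.
Σ = − 2^3 + 2^9 = 504.
N = 504/9 = 56.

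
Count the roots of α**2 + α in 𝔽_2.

Write h(α) = α**2 + α.
Evaluate at each of the 2 elements of 𝔽_2:
h(0) = 0 → root; h(1) = 0 → root.
Roots: {0, 1}.

2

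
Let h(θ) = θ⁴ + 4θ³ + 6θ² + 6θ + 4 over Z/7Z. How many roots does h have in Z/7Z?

2

Evaluate at each of the 7 elements of Z/7Z:
h(0) = 4; h(1) = 0 → root; h(2) = 4; h(3) = 6; h(4) = 6; h(5) = 0 → root; h(6) = 1.
Roots: {1, 5}.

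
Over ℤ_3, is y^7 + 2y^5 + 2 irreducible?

Yes

Write g(y) = y^7 + 2y^5 + 2.
Check for roots in ℤ_3: g(0) = 2; g(1) = 2; g(2) = 2.
No roots, so no linear factors.
Monic irreducibles of degree 2 over GF(3): y^2 + 1, y^2 + y + 2, y^2 + 2y + 2.
None of them divide g (all give nonzero remainder).
Degree-3 irreducible divisors: test the 8 monic irreducibles of degree 3 over GF(3).
None of them divide g (all give nonzero remainder).
No irreducible factor of degree ≤ 3 exists, so g is irreducible over GF(3).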